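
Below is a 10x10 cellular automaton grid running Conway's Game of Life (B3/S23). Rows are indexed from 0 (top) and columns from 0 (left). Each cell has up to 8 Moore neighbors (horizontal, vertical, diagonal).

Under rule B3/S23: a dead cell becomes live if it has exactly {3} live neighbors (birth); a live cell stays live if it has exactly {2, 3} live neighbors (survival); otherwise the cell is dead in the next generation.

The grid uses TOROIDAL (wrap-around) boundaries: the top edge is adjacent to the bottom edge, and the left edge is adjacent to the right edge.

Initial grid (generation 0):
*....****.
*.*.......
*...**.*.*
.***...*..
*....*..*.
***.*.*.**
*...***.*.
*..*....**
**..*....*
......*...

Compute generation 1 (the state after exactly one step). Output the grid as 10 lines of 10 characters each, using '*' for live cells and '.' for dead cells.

Simulating step by step:
Generation 0 (given above): 40 live cells
Generation 1: 36 live cells
(generation 1 grid is the final answer)

Answer: .*...***.*
*...*.....
*...*.*.**
.***.*.*..
....***.*.
...**.*.*.
..*.*.*...
...*...**.
.*......*.
.*....*.*.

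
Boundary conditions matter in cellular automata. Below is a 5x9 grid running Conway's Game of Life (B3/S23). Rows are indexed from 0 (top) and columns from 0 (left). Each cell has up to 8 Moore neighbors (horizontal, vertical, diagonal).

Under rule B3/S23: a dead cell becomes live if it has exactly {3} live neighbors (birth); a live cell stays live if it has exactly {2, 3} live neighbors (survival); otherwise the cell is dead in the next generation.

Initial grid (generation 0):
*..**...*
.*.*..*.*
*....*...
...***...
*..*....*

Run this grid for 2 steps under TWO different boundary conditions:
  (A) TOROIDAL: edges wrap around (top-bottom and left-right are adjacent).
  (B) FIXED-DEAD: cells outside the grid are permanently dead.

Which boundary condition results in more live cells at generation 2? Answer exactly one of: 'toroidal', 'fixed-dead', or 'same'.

Answer: toroidal

Derivation:
Under TOROIDAL boundary, generation 2:
.....***.
.....*.**
.....*...
...*.*.*.
..*..*..*
Population = 13

Under FIXED-DEAD boundary, generation 2:
....*.*..
.....*.*.
.....*...
...*.**..
....*....
Population = 9

Comparison: toroidal=13, fixed-dead=9 -> toroidal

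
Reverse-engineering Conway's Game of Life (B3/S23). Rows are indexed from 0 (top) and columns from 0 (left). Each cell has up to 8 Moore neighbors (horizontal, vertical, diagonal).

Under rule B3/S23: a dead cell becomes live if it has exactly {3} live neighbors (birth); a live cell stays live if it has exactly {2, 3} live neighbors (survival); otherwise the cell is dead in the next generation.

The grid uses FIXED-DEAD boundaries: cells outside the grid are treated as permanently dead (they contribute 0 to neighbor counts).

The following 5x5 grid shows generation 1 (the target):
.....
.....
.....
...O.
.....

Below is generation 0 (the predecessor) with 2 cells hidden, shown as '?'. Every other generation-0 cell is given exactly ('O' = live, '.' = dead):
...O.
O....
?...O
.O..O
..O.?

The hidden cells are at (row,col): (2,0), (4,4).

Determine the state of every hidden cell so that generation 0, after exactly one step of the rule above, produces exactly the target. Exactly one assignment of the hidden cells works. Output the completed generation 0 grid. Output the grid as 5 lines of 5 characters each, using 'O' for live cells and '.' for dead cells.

Answer: ...O.
O....
....O
.O..O
..O..

Derivation:
Hidden generation-0 cells (in order): (2,0), (4,4).
A hidden cell only influences target cells in its own 3x3 neighborhood. Try each of the 2^2 = 4 assignments, step the completed generation 0 forward once under B3/S23, and compare with the target:
  (2,0)=. (4,4)=. -> step reproduces the target at every cell -> ACCEPT
  (2,0)=. (4,4)=O -> step gives (3,3)='.' but target has 'O' -> reject
  (2,0)=O (4,4)=. -> step gives (2,0)='O' but target has '.' -> reject
  (2,0)=O (4,4)=O -> step gives (2,0)='O' but target has '.' -> reject
Unique solution: (2,0)=dead, (4,4)=dead.
Check: live-neighbor counts of every cell in the completed generation 0:
11101
01122
22121
11231
12121
Applying B3/S23 to generation 0 with these counts gives:
.....
.....
.....
...O.
.....
which matches the target exactly.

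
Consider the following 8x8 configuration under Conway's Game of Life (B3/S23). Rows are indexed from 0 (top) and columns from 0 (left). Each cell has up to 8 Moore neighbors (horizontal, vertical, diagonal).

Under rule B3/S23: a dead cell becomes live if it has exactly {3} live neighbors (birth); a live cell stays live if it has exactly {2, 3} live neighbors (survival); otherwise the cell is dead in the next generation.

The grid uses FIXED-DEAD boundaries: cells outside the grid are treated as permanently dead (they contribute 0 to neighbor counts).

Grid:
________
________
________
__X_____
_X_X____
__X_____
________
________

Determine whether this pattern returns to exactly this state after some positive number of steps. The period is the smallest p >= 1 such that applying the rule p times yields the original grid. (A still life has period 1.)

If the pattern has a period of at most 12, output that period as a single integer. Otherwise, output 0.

Simulating and comparing each generation to the original:
Gen 0 (original, given above): 4 live cells
Gen 1: 4 live cells, MATCHES original -> period = 1

Answer: 1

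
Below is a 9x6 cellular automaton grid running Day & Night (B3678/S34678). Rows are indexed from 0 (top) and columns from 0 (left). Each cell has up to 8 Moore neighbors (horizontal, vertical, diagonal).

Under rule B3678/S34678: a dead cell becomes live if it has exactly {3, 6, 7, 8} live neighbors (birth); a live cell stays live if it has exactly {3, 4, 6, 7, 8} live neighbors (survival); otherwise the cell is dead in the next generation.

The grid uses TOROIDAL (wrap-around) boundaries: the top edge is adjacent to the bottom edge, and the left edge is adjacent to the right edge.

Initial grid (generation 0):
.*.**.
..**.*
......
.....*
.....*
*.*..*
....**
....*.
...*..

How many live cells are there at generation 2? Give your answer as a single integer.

Answer: 21

Derivation:
Simulating step by step:
Generation 0 (given above): 15 live cells
Generation 1: 18 live cells
...**.
..**..
....*.
......
....**
*....*
*..***
...***
..**..
Generation 2: 21 live cells
....*.
...*..
...*..
....**
*....*
*..***
*..***
*...**
..*.**
Population at generation 2: 21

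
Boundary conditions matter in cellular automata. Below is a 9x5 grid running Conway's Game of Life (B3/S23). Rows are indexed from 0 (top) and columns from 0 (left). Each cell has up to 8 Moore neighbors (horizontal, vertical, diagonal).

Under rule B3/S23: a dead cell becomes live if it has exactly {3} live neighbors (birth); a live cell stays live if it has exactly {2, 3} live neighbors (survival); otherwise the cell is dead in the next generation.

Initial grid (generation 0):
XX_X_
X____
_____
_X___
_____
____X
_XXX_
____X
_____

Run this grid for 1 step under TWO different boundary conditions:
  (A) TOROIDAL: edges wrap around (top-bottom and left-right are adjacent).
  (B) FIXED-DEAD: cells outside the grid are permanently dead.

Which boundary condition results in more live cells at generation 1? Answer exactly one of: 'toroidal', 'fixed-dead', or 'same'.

Answer: toroidal

Derivation:
Under TOROIDAL boundary, generation 1:
XX__X
XX__X
_____
_____
_____
__XX_
X_XXX
__XX_
X___X
Population = 16

Under FIXED-DEAD boundary, generation 1:
XX___
XX___
_____
_____
_____
__XX_
__XXX
__XX_
_____
Population = 11

Comparison: toroidal=16, fixed-dead=11 -> toroidal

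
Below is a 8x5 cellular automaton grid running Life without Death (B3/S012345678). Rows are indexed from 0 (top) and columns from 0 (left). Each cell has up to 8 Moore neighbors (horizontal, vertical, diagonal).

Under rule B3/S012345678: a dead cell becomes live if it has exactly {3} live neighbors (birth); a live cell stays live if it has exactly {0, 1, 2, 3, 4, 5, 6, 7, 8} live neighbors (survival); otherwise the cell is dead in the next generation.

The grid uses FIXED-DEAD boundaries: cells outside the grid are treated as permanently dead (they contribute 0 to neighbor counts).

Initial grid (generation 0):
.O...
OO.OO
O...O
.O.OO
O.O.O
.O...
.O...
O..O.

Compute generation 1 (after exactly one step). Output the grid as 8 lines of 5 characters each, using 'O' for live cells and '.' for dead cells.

Answer: OOO..
OOOOO
O...O
OOOOO
O.O.O
OOO..
OOO..
O..O.

Derivation:
Simulating step by step:
Generation 0 (given above): 17 live cells
Generation 1: 26 live cells
(generation 1 grid is the final answer)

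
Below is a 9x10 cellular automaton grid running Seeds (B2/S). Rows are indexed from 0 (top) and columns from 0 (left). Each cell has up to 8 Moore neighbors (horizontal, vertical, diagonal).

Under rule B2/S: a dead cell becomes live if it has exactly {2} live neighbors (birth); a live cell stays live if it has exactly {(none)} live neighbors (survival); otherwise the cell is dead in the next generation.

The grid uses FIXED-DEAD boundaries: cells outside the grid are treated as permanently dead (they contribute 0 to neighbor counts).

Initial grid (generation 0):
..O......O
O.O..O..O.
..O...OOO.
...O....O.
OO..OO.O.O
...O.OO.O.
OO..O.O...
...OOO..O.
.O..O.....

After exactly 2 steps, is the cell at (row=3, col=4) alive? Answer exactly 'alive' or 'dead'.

Answer: alive

Derivation:
Simulating step by step:
Generation 0 (given above): 32 live cells
Generation 1: 11 live cells
...O....O.
..........
....OO....
O.........
..........
.........O
........OO
......OO..
..O.......
Generation 2: 8 live cells
..........
...O.O....
..........
....OO....
..........
..........
......O...
.........O
......OO..

Cell (3,4) at generation 2: 1 -> alive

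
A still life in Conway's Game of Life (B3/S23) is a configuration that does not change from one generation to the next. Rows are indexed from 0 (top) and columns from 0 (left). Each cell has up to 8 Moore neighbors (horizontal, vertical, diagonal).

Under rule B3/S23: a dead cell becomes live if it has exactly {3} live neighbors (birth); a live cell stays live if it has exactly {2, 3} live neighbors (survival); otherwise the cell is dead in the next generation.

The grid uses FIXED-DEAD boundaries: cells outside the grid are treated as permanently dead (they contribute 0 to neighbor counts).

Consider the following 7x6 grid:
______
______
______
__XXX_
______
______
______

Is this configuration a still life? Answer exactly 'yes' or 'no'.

Compute generation 1 and compare to generation 0 (given above):
Generation 1:
______
______
___X__
___X__
___X__
______
______
Cell (2,3) differs: gen0=0 vs gen1=1 -> NOT a still life.

Answer: no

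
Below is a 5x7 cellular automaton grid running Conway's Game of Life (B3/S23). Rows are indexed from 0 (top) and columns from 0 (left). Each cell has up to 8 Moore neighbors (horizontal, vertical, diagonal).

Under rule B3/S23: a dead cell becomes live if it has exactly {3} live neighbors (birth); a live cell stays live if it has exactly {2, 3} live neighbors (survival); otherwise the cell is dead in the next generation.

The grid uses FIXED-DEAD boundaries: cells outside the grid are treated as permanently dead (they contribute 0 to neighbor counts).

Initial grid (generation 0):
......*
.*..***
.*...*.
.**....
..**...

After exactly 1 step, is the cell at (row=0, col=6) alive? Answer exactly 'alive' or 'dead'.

Simulating step by step:
Generation 0 (given above): 11 live cells
Generation 1: 13 live cells
......*
....*.*
**..***
.*.*...
.***...

Cell (0,6) at generation 1: 1 -> alive

Answer: alive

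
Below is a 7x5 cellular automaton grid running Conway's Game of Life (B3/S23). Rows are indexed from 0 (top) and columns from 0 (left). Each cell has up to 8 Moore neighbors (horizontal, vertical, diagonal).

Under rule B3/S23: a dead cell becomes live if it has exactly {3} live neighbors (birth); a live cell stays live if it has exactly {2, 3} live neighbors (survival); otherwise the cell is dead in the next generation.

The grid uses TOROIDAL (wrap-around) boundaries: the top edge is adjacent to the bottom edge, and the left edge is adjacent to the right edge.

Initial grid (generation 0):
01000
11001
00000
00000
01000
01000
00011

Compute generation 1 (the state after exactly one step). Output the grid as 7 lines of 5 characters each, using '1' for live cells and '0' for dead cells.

Answer: 01110
11000
10000
00000
00000
10100
10100

Derivation:
Simulating step by step:
Generation 0 (given above): 8 live cells
Generation 1: 10 live cells
(generation 1 grid is the final answer)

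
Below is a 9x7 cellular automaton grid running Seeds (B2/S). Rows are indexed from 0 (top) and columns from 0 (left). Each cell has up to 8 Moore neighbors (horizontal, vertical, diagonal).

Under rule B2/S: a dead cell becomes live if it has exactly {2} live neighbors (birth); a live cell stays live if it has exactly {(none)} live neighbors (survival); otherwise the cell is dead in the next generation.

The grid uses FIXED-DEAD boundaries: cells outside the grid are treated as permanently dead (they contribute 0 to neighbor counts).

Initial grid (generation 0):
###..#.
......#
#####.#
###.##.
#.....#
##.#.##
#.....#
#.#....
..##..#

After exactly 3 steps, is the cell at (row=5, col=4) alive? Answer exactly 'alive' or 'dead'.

Simulating step by step:
Generation 0 (given above): 30 live cells
Generation 1: 7 live cells
......#
.......
.......
.......
.......
..#.#..
...##..
.....##
.......
Generation 2: 7 live cells
.......
.......
.......
.......
...#...
.....#.
..#...#
...#...
.....##
Generation 3: 11 live cells
.......
.......
.......
.......
....#..
..###.#
...###.
..#.#..
....#..

Cell (5,4) at generation 3: 1 -> alive

Answer: alive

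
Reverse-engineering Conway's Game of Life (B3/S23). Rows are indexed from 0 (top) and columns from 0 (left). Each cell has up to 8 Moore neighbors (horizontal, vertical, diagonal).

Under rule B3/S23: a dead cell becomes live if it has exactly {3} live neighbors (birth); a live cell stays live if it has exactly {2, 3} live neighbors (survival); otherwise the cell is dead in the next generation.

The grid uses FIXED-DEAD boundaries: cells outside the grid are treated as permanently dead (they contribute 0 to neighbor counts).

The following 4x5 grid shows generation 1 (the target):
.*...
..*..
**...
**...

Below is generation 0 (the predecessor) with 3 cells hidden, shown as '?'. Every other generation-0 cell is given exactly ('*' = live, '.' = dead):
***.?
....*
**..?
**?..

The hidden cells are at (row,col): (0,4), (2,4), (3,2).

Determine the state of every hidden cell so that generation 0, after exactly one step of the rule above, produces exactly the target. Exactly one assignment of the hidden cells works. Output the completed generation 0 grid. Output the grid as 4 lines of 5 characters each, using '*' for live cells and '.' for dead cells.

Hidden generation-0 cells (in order): (0,4), (2,4), (3,2).
A hidden cell only influences target cells in its own 3x3 neighborhood. Try each of the 2^3 = 8 assignments, step the completed generation 0 forward once under B3/S23, and compare with the target:
  (0,4)=. (2,4)=. (3,2)=. -> step reproduces the target at every cell -> ACCEPT
  (0,4)=. (2,4)=. (3,2)=* -> step gives (2,1)='.' but target has '*' -> reject
  (0,4)=. (2,4)=* (3,2)=. -> step gives (1,3)='*' but target has '.' -> reject
  (0,4)=. (2,4)=* (3,2)=* -> step gives (1,3)='*' but target has '.' -> reject
  (0,4)=* (2,4)=. (3,2)=. -> step gives (0,3)='*' but target has '.' -> reject
  (0,4)=* (2,4)=. (3,2)=* -> step gives (0,3)='*' but target has '.' -> reject
  (0,4)=* (2,4)=* (3,2)=. -> step gives (0,3)='*' but target has '.' -> reject
  (0,4)=* (2,4)=* (3,2)=* -> step gives (0,3)='*' but target has '.' -> reject
Unique solution: (0,4)=dead, (2,4)=dead, (3,2)=dead.
Check: live-neighbor counts of every cell in the completed generation 0:
12121
45320
33211
33200
Applying B3/S23 to generation 0 with these counts gives:
.*...
..*..
**...
**...
which matches the target exactly.

Answer: ***..
....*
**...
**...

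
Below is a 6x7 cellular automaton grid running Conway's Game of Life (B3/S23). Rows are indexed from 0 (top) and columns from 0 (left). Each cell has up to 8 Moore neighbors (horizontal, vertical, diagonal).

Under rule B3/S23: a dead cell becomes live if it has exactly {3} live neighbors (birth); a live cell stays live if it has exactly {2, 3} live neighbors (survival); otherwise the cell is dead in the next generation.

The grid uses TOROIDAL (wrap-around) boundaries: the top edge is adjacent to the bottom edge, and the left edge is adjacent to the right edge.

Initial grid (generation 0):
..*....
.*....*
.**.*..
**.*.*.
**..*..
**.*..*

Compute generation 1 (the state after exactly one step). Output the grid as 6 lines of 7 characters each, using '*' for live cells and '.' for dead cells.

Simulating step by step:
Generation 0 (given above): 17 live cells
Generation 1: 17 live cells
(generation 1 grid is the final answer)

Answer: ..*...*
**.*...
...****
...*.**
...***.
...*..*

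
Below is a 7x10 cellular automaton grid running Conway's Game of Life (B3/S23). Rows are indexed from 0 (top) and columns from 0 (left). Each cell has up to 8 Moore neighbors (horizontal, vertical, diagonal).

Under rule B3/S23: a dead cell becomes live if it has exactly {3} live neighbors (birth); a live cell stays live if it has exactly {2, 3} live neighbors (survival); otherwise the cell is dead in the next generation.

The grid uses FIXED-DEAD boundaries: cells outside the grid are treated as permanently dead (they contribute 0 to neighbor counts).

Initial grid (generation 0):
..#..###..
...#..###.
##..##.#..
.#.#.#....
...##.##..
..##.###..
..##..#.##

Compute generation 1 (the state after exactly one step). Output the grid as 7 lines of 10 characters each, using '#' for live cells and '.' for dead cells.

Answer: .....#..#.
.###....#.
##.#.#.##.
##.#...#..
.......#..
..........
..#####.#.

Derivation:
Simulating step by step:
Generation 0 (given above): 30 live cells
Generation 1: 23 live cells
(generation 1 grid is the final answer)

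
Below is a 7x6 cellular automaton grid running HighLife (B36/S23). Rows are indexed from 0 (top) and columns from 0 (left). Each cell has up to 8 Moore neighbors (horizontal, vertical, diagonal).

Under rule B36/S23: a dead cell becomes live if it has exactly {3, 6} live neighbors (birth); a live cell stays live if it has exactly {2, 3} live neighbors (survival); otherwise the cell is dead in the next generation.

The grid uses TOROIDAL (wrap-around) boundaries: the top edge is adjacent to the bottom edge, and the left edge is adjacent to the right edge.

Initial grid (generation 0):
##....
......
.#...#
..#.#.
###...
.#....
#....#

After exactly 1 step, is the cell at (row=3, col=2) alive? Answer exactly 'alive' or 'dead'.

Simulating step by step:
Generation 0 (given above): 12 live cells
Generation 1: 13 live cells
##...#
.#....
......
..##.#
#.##..
..#..#
.....#

Cell (3,2) at generation 1: 1 -> alive

Answer: alive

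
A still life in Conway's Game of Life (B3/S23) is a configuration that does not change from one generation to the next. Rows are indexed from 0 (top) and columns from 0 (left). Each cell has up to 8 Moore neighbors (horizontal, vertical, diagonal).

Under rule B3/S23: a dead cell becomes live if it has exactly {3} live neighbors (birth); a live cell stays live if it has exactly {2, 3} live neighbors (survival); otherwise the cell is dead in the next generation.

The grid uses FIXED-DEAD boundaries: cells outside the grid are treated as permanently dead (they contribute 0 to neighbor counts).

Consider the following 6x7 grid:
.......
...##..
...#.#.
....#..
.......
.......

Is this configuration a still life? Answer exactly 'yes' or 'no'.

Compute generation 1 and compare to generation 0 (given above):
Generation 1:
.......
...##..
...#.#.
....#..
.......
.......
The grids are IDENTICAL -> still life.

Answer: yes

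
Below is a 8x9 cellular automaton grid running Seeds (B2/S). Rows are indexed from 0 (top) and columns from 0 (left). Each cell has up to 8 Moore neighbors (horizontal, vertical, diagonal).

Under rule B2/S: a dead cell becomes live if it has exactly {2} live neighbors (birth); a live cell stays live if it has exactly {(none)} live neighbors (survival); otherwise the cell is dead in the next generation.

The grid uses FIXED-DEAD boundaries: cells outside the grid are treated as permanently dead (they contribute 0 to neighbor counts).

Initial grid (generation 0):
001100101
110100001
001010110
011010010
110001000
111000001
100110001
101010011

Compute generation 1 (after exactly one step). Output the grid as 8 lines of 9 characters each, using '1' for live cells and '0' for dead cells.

Simulating step by step:
Generation 0 (given above): 32 live cells
Generation 1: 11 live cells
(generation 1 grid is the final answer)

Answer: 100010000
000000000
000000000
000000001
000010111
000001010
000001000
000001000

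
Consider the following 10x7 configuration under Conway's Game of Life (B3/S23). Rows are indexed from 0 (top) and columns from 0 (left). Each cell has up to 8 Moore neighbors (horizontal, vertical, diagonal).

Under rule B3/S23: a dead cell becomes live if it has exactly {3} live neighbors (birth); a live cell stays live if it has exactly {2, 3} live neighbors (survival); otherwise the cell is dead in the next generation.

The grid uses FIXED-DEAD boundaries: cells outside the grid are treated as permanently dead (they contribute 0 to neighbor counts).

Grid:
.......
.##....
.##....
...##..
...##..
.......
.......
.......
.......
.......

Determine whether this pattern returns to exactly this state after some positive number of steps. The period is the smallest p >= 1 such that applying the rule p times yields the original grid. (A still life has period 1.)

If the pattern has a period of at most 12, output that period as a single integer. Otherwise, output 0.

Answer: 2

Derivation:
Simulating and comparing each generation to the original:
Gen 0 (original, given above): 8 live cells
Gen 1: 6 live cells, differs from original
Gen 2: 8 live cells, MATCHES original -> period = 2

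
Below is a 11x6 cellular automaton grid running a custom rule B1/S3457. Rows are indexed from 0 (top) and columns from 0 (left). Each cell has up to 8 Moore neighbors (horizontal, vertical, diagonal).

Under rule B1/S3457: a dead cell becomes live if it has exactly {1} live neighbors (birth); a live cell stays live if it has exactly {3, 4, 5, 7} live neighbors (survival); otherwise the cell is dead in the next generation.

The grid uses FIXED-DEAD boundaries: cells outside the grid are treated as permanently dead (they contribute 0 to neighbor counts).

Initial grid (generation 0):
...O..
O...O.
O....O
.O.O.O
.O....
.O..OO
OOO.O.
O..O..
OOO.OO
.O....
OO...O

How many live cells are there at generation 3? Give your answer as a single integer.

Answer: 20

Derivation:
Simulating step by step:
Generation 0 (given above): 27 live cells
Generation 1: 17 live cells
OOO..O
..O...
......
......
......
.O....
OOO.O.
O..O..
OOO...
.O....
....O.
Generation 2: 32 live cells
.O..O.
....OO
.OOO..
......
OOO...
.O..OO
OOO..O
O..O.O
OOO.O.
.O..OO
OOOO.O
Generation 3: 20 live cells
O.O...
....O.
O.....
....O.
.O....
......
OOO..O
O..O..
OOO.O.
....OO
.OO...
Population at generation 3: 20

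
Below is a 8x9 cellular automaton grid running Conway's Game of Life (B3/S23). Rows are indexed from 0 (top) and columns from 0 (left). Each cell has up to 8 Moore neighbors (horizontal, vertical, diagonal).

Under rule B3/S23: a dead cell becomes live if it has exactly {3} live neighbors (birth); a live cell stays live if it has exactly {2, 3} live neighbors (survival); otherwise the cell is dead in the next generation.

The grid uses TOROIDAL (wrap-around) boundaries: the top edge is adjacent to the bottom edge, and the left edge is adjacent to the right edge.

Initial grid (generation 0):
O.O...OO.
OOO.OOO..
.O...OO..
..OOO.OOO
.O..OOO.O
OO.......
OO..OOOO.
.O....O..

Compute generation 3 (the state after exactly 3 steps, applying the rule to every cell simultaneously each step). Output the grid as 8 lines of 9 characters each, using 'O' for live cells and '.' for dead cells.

Answer: ........O
....OO.O.
OO..O..OO
.OOO....O
.......O.
...O..O.O
.......O.
O.O...OO.

Derivation:
Simulating step by step:
Generation 0 (given above): 34 live cells
Generation 1: 26 live cells
O.OO...OO
O.OOO...O
........O
.OOO....O
.O..O.O.O
..O......
..O..OOOO
..O......
Generation 2: 26 live cells
O...O..O.
..O.O....
....O..OO
.OOO....O
.O.....O.
OOOO....O
.OOO..OO.
O.O......
Generation 3: 22 live cells
(generation 3 grid is the final answer)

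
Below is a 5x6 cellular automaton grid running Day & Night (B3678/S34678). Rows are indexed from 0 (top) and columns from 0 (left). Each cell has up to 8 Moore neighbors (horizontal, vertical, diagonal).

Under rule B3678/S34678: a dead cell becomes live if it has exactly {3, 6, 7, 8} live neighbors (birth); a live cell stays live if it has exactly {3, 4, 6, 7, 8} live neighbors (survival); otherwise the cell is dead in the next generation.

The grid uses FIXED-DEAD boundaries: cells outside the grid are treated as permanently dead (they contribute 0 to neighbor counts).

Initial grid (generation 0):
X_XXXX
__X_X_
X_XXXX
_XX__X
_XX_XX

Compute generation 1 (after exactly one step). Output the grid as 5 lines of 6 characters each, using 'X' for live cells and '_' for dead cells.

Simulating step by step:
Generation 0 (given above): 19 live cells
Generation 1: 16 live cells
(generation 1 grid is the final answer)

Answer: _X_XX_
__XXX_
__X_XX
X__XXX
_XXX__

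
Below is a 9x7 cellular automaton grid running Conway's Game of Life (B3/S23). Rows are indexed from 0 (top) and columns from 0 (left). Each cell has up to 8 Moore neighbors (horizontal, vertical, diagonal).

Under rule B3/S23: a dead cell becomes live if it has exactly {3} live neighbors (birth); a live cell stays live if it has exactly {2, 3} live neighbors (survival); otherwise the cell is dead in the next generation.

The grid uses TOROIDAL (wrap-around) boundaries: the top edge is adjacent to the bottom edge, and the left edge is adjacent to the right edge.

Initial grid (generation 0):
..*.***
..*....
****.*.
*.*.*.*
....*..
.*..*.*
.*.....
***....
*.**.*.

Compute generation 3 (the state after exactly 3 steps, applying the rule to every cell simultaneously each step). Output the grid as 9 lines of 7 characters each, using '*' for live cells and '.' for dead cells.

Answer: ...**..
...*...
****.**
..*....
*..**.*
**..***
.*...*.
......*
..*.**.

Derivation:
Simulating step by step:
Generation 0 (given above): 26 live cells
Generation 1: 22 live cells
..*.***
*......
*...**.
*.*.*.*
.*..*.*
*....*.
.......
*..*..*
*....*.
Generation 2: 24 live cells
**..**.
**.*...
*..***.
....*..
.*.**..
*....**
*......
*.....*
**.*...
Generation 3: 25 live cells
(generation 3 grid is the final answer)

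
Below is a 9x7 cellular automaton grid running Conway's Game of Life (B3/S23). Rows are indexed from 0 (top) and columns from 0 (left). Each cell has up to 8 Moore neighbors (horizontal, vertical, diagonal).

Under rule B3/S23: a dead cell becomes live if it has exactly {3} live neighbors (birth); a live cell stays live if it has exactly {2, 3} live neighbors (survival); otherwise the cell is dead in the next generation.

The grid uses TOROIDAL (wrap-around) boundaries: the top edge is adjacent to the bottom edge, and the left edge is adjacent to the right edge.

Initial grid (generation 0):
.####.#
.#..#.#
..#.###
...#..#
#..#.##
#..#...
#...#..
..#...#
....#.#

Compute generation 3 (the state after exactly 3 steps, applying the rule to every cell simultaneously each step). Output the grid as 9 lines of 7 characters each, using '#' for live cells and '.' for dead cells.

Answer: .#.#..#
...#.##
.##..#.
.....#.
....##.
......#
..##.#.
..##...
.#..#..

Derivation:
Simulating step by step:
Generation 0 (given above): 26 live cells
Generation 1: 29 live cells
.##.#.#
.#....#
..#.#.#
..##...
#.##.#.
##.#.#.
##.#..#
#..#..#
.#..#.#
Generation 2: 22 live cells
.###..#
.#....#
###..#.
.....##
#......
...#.#.
...#.#.
...##..
.#..#.#
Generation 3: 20 live cells
(generation 3 grid is the final answer)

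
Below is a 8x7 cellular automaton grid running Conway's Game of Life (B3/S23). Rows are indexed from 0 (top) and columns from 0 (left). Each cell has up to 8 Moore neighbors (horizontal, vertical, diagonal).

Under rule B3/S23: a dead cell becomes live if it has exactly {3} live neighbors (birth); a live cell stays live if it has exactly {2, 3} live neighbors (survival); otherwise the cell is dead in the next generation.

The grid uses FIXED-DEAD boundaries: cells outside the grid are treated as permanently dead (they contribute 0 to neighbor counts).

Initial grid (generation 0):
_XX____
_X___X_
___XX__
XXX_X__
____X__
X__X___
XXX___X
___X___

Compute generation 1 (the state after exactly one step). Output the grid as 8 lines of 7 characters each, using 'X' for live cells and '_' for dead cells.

Simulating step by step:
Generation 0 (given above): 18 live cells
Generation 1: 25 live cells
(generation 1 grid is the final answer)

Answer: _XX____
_X_XX__
X__XXX_
_XX_XX_
X_X_X__
X_XX___
XXXX___
_XX____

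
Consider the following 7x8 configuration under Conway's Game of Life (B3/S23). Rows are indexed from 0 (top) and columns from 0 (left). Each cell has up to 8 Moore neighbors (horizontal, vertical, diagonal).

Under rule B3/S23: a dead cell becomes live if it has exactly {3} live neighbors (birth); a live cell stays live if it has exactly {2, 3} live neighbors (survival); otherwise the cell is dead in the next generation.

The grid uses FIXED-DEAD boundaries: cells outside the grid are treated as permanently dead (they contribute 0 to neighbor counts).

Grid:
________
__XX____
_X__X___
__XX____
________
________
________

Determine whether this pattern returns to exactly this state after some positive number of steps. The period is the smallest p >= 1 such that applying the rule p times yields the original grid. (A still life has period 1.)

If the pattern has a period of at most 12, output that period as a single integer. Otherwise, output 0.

Simulating and comparing each generation to the original:
Gen 0 (original, given above): 6 live cells
Gen 1: 6 live cells, MATCHES original -> period = 1

Answer: 1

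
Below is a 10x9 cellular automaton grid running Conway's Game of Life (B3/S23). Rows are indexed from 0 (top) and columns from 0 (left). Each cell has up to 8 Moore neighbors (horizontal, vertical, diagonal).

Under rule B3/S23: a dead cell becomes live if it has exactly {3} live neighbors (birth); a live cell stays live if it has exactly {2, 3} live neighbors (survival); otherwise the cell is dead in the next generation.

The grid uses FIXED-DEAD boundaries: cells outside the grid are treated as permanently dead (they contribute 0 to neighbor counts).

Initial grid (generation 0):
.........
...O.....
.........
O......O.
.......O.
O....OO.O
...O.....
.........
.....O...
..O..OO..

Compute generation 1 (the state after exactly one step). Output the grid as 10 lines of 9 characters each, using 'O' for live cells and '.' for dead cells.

Simulating step by step:
Generation 0 (given above): 13 live cells
Generation 1: 8 live cells
(generation 1 grid is the final answer)

Answer: .........
.........
.........
.........
.......OO
......OO.
.........
.........
.....OO..
.....OO..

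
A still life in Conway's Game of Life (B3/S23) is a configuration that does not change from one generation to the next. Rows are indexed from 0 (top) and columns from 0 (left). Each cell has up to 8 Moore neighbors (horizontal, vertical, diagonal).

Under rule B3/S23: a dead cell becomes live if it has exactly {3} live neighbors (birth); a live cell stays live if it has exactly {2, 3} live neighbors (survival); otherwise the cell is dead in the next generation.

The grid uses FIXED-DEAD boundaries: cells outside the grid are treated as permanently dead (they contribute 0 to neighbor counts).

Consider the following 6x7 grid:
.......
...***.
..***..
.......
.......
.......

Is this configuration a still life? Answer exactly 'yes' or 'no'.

Answer: no

Derivation:
Compute generation 1 and compare to generation 0 (given above):
Generation 1:
....*..
..*..*.
..*..*.
...*...
.......
.......
Cell (0,4) differs: gen0=0 vs gen1=1 -> NOT a still life.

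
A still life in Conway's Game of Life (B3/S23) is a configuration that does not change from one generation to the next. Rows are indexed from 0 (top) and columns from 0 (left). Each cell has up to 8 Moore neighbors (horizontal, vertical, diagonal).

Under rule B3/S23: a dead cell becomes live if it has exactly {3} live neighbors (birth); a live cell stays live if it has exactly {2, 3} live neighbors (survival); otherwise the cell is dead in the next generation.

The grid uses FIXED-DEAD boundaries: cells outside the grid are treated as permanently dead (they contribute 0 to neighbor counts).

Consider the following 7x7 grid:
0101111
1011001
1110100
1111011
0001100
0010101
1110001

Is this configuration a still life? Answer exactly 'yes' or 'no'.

Compute generation 1 and compare to generation 0 (given above):
Generation 1:
0101111
1000001
0000101
1000010
0000001
0010100
0111010
Cell (1,2) differs: gen0=1 vs gen1=0 -> NOT a still life.

Answer: no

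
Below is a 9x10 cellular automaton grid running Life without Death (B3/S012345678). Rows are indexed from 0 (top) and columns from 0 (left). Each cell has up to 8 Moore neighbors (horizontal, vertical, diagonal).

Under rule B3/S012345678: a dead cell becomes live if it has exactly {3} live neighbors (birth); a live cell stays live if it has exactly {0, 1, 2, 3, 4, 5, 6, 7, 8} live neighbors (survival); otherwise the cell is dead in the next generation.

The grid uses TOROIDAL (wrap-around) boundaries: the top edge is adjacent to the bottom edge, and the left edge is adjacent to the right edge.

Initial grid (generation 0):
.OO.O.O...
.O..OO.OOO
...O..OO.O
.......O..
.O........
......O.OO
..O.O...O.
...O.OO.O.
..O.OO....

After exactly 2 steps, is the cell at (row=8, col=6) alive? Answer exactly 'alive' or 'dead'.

Simulating step by step:
Generation 0 (given above): 29 live cells
Generation 1: 46 live cells
OOO.O.OOO.
.O..OO.OOO
O..OOOOO.O
......OOO.
.O.....OO.
......OOOO
..OOO.O.O.
..OO.OOOO.
.OO.OO.O..
Generation 2: 53 live cells
OOO.O.OOO.
.O..OO.OOO
O..OOOOO.O
O...O.OOO.
.O.....OO.
..OO.OOOOO
..OOO.O.O.
..OO.OOOO.
OOO.OO.O.O

Cell (8,6) at generation 2: 0 -> dead

Answer: dead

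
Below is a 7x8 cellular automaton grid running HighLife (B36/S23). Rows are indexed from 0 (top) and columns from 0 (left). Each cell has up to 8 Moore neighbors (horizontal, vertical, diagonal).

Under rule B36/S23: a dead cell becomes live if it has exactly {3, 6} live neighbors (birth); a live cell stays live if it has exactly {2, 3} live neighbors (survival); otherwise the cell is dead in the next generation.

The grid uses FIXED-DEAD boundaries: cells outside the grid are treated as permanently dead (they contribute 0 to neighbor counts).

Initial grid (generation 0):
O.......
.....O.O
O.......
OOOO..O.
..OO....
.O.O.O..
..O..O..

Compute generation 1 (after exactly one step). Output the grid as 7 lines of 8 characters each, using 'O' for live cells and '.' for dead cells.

Simulating step by step:
Generation 0 (given above): 16 live cells
Generation 1: 10 live cells
(generation 1 grid is the final answer)

Answer: ........
........
O.O...O.
O..O....
O.......
.O.O....
..O.O...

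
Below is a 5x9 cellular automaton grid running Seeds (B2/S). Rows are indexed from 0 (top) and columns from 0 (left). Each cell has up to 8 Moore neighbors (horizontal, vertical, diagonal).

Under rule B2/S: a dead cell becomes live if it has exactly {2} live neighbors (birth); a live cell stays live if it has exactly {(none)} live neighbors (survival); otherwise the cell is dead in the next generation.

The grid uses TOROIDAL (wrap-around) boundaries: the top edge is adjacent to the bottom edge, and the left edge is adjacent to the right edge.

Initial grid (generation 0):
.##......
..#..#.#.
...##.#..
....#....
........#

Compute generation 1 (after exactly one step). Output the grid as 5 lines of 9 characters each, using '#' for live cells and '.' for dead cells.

Simulating step by step:
Generation 0 (given above): 10 live cells
Generation 1: 12 live cells
(generation 1 grid is the final answer)

Answer: #..#..###
.........
..#....#.
.......#.
####.....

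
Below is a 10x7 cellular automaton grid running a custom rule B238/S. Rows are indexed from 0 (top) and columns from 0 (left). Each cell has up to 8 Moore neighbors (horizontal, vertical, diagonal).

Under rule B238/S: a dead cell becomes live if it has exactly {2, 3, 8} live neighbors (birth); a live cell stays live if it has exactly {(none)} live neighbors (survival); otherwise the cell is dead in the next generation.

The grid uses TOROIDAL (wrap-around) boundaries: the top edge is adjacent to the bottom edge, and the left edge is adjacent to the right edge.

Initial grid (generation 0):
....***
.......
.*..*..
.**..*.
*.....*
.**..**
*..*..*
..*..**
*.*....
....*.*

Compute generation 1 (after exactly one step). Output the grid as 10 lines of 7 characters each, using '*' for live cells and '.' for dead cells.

Simulating step by step:
Generation 0 (given above): 24 live cells
Generation 1: 26 live cells
(generation 1 grid is the final answer)

Answer: *..*...
*..**.*
*.**.*.
...**.*
...**..
...**..
....*..
...**..
.*.**..
**.*...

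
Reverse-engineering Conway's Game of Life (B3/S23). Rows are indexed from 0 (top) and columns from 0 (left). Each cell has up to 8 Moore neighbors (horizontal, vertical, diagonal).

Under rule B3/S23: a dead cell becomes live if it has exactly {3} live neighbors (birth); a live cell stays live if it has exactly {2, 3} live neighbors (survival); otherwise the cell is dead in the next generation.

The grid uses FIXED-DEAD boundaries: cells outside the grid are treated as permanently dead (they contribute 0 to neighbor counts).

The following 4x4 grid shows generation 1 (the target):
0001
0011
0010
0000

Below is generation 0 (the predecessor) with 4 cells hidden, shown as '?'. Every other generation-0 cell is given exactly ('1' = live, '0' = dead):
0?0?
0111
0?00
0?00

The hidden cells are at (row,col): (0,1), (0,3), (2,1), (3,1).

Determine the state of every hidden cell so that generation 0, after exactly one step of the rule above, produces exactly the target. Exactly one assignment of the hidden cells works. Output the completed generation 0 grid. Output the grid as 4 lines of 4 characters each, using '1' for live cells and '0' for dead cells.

Answer: 0001
0111
0000
0000

Derivation:
Hidden generation-0 cells (in order): (0,1), (0,3), (2,1), (3,1).
A hidden cell only influences target cells in its own 3x3 neighborhood. Try each of the 2^4 = 16 assignments, step the completed generation 0 forward once under B3/S23, and compare with the target:
  (0,1)=0 (0,3)=0 (2,1)=0 (3,1)=0 -> step gives (0,2)='1' but target has '0' -> reject
  (0,1)=0 (0,3)=0 (2,1)=0 (3,1)=1 -> step gives (0,2)='1' but target has '0' -> reject
  (0,1)=0 (0,3)=0 (2,1)=1 (3,1)=0 -> step gives (0,2)='1' but target has '0' -> reject
  (0,1)=0 (0,3)=0 (2,1)=1 (3,1)=1 -> step gives (0,2)='1' but target has '0' -> reject
  (0,1)=0 (0,3)=1 (2,1)=0 (3,1)=0 -> step reproduces the target at every cell -> ACCEPT
  (0,1)=0 (0,3)=1 (2,1)=0 (3,1)=1 -> step gives (2,1)='1' but target has '0' -> reject
  (0,1)=0 (0,3)=1 (2,1)=1 (3,1)=0 -> step gives (1,1)='1' but target has '0' -> reject
  (0,1)=0 (0,3)=1 (2,1)=1 (3,1)=1 -> step gives (1,1)='1' but target has '0' -> reject
  (0,1)=1 (0,3)=0 (2,1)=0 (3,1)=0 -> step gives (0,1)='1' but target has '0' -> reject
  (0,1)=1 (0,3)=0 (2,1)=0 (3,1)=1 -> step gives (0,1)='1' but target has '0' -> reject
  (0,1)=1 (0,3)=0 (2,1)=1 (3,1)=0 -> step gives (0,1)='1' but target has '0' -> reject
  (0,1)=1 (0,3)=0 (2,1)=1 (3,1)=1 -> step gives (0,1)='1' but target has '0' -> reject
  (0,1)=1 (0,3)=1 (2,1)=0 (3,1)=0 -> step gives (0,1)='1' but target has '0' -> reject
  (0,1)=1 (0,3)=1 (2,1)=0 (3,1)=1 -> step gives (0,1)='1' but target has '0' -> reject
  (0,1)=1 (0,3)=1 (2,1)=1 (3,1)=0 -> step gives (0,1)='1' but target has '0' -> reject
  (0,1)=1 (0,3)=1 (2,1)=1 (3,1)=1 -> step gives (0,1)='1' but target has '0' -> reject
Unique solution: (0,1)=dead, (0,3)=live, (2,1)=dead, (3,1)=dead.
Check: live-neighbor counts of every cell in the completed generation 0:
1242
1132
1232
0000
Applying B3/S23 to generation 0 with these counts gives:
0001
0011
0010
0000
which matches the target exactly.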